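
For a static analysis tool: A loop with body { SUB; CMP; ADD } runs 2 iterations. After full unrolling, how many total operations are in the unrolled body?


Loop body operations: SUB, CMP, ADD (3 ops per iteration)
Unrolling 2 iterations:
  Iteration 1: SUB, CMP, ADD (3 ops)
  Iteration 2: SUB, CMP, ADD (3 ops)
Total: 2 iterations * 3 ops/iter = 6 operations

6


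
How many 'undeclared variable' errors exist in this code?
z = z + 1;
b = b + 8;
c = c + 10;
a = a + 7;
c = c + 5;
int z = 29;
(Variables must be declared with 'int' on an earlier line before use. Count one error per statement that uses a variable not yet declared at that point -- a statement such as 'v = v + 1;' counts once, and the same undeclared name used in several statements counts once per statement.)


Scanning code line by line:
  Line 1: use 'z' -> ERROR (undeclared)
  Line 2: use 'b' -> ERROR (undeclared)
  Line 3: use 'c' -> ERROR (undeclared)
  Line 4: use 'a' -> ERROR (undeclared)
  Line 5: use 'c' -> ERROR (undeclared)
  Line 6: declare 'z' -> declared = ['z']
Total undeclared variable errors: 5

5


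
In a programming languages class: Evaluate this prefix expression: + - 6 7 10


Parsing prefix expression: + - 6 7 10
Step 1: Innermost operation '- 6 7'
  6 - 7 = -1
Step 2: Outer operation '+ [-1] 10'
  -1 + 10 = 9

9


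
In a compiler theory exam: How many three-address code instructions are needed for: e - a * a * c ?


Expression: e - a * a * c
Generating three-address code (respecting * over +/- precedence):
  Instruction 1: t1 = a * a
  Instruction 2: t2 = t1 * c
  Instruction 3: t3 = e - t2
Total instructions: 3

3


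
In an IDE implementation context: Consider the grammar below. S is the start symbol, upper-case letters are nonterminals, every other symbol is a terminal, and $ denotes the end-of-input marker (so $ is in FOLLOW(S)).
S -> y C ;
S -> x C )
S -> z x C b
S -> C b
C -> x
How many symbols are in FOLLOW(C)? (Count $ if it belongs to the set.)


S is the start symbol and does not occur in any rule body, so FOLLOW(S) = {$}.
Examining every occurrence of C in a rule body:
  S -> y C ; : C is followed by terminal ';' -> add ';'
  S -> x C ) : C is followed by terminal ')' -> add ')'
  S -> z x C b : C is followed by terminal 'b' -> add 'b'
  S -> C b : C is followed by terminal 'b' -> add 'b' (already in the set)
  C -> x : C does not occur in the body -> contributes nothing
FOLLOW(C) = {), ;, b}
Count: 3

3


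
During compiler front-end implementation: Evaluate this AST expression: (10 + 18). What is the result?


Expression: (10 + 18)
Evaluating step by step:
  10 + 18 = 28
Result: 28

28


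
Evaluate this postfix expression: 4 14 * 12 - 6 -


Processing tokens left to right:
Push 4, Push 14
Pop 4 and 14, compute 4 * 14 = 56, push 56
Push 12
Pop 56 and 12, compute 56 - 12 = 44, push 44
Push 6
Pop 44 and 6, compute 44 - 6 = 38, push 38
Stack result: 38

38


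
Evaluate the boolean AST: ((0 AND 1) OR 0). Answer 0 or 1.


Step 1: Evaluate inner node
  0 AND 1 = 0
Step 2: Evaluate root node
  0 OR 0 = 0

0


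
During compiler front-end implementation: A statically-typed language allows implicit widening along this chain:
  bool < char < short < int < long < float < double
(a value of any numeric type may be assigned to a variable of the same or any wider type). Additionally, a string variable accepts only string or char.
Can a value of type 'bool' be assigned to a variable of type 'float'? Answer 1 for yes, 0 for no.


Target variable type: float
Source value type: bool
Numeric ranks: bool=0, float=5
Widening allowed iff rank(source) <= rank(target): 0 <= 5? Yes
Result: 1

1


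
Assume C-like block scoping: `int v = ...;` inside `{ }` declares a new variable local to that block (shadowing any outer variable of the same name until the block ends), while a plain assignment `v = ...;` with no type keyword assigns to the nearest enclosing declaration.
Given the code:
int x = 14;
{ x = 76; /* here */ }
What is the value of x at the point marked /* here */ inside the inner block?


Analyzing scoping rules:
Outer scope: declares x = 14
Inner block: 'x = 76;' has no type keyword, so it is an assignment to the outer x (no shadowing)
Inside the block, after the assignment -> 76
Result: 76

76


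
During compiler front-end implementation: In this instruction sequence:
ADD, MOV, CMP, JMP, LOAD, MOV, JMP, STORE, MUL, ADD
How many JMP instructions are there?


Scanning instruction sequence for JMP:
  Position 1: ADD
  Position 2: MOV
  Position 3: CMP
  Position 4: JMP <- MATCH
  Position 5: LOAD
  Position 6: MOV
  Position 7: JMP <- MATCH
  Position 8: STORE
  Position 9: MUL
  Position 10: ADD
Matches at positions: [4, 7]
Total JMP count: 2

2


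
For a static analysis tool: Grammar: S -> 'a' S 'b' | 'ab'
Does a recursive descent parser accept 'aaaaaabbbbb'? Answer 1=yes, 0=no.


Grammar accepts strings of the form a^n b^n (n >= 1)
Word: 'aaaaaabbbbb'
Counting: 6 a's and 5 b's
Check: 6 == 5? No
Mismatch: a-count != b-count
Rejected

0


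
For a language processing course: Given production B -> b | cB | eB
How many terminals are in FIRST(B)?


Production: B -> b | cB | eB
Examining each alternative for leading terminals:
  B -> b : first terminal = 'b'
  B -> cB : first terminal = 'c'
  B -> eB : first terminal = 'e'
FIRST(B) = {b, c, e}
Count: 3

3


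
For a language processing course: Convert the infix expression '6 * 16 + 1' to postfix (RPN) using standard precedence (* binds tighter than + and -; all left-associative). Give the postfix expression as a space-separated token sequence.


Applying the shunting-yard algorithm:
  Operand 6 -> output
  Push '*' onto operator stack -> op-stack: [*]
  Operand 16 -> output
  See '+' (prec 1); top '*' (prec 2) >= it -> pop '*' to output
  Push '+' onto operator stack -> op-stack: [+]
  Operand 1 -> output
  End of input: pop '+' to output
Postfix result: 6 16 * 1 +

6 16 * 1 +


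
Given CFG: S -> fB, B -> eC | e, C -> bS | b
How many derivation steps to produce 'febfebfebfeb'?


Grammar: S -> fB, B -> eC | e, C -> bS | b
Deriving 'febfebfebfeb':
Step 1: S -> fB => fB
Step 2: B -> eC => feC
Step 3: C -> bS => febS
Step 4: S -> fB => febfB
Step 5: B -> eC => febfeC
Step 6: C -> bS => febfebS
Step 7: S -> fB => febfebfB
Step 8: B -> eC => febfebfeC
Step 9: C -> bS => febfebfebS
Step 10: S -> fB => febfebfebfB
Step 11: B -> eC => febfebfebfeC
Step 12: C -> b => febfebfebfeb
Total derivation steps: 12

12


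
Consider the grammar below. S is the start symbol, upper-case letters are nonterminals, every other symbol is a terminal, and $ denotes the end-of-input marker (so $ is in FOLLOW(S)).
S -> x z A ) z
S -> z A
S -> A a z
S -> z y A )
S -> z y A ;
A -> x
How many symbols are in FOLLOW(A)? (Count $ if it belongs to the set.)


S is the start symbol and does not occur in any rule body, so FOLLOW(S) = {$}.
Examining every occurrence of A in a rule body:
  S -> x z A ) z : A is followed by terminal ')' -> add ')'
  S -> z A : A is at the right end -> add FOLLOW(S) = {$}
  S -> A a z : A is followed by terminal 'a' -> add 'a'
  S -> z y A ) : A is followed by terminal ')' -> add ')' (already in the set)
  S -> z y A ; : A is followed by terminal ';' -> add ';'
  A -> x : A does not occur in the body -> contributes nothing
FOLLOW(A) = {), ;, a, $}
Count: 4

4


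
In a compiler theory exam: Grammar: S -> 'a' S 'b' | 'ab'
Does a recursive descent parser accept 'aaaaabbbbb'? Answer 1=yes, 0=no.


Grammar accepts strings of the form a^n b^n (n >= 1)
Word: 'aaaaabbbbb'
Counting: 5 a's and 5 b's
Check: 5 == 5? Yes
Derivation (S -> aSb applied 4 time(s), then S -> ab): S => aSb => aaSbb => aaaSbbb => aaaaSbbbb => aaaaabbbbb
Accepted

1


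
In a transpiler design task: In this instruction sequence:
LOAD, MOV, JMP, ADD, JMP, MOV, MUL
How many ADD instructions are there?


Scanning instruction sequence for ADD:
  Position 1: LOAD
  Position 2: MOV
  Position 3: JMP
  Position 4: ADD <- MATCH
  Position 5: JMP
  Position 6: MOV
  Position 7: MUL
Matches at positions: [4]
Total ADD count: 1

1


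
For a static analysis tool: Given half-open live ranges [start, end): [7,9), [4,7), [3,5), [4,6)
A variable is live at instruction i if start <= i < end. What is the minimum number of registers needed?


Live ranges:
  Var0: [7, 9)
  Var1: [4, 7)
  Var2: [3, 5)
  Var3: [4, 6)
Sweep-line events (position, delta, active):
  pos=3 start -> active=1
  pos=4 start -> active=2
  pos=4 start -> active=3
  pos=5 end -> active=2
  pos=6 end -> active=1
  pos=7 end -> active=0
  pos=7 start -> active=1
  pos=9 end -> active=0
Maximum simultaneous active: 3
Minimum registers needed: 3

3


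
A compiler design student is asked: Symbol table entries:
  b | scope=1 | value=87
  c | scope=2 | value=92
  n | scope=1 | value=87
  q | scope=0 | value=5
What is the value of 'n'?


Searching symbol table for 'n':
  b | scope=1 | value=87
  c | scope=2 | value=92
  n | scope=1 | value=87 <- MATCH
  q | scope=0 | value=5
Found 'n' at scope 1 with value 87

87


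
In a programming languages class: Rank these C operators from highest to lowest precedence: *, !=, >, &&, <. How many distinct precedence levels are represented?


Looking up precedence for each operator:
  * -> precedence 6
  != -> precedence 3
  > -> precedence 4
  && -> precedence 2
  < -> precedence 4
Sorted highest to lowest: *, >, <, !=, &&
Distinct precedence values: [6, 4, 3, 2]
Number of distinct levels: 4

4


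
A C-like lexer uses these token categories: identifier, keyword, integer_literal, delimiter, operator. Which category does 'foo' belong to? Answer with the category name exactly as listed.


Token: 'foo'
Checking categories:
  identifier: YES
  integer_literal: no
  operator: no
  keyword: no
  delimiter: no
Category: identifier

identifier


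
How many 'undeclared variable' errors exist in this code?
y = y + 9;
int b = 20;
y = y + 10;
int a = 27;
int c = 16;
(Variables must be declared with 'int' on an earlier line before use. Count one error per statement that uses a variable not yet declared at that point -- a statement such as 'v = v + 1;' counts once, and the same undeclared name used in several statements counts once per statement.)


Scanning code line by line:
  Line 1: use 'y' -> ERROR (undeclared)
  Line 2: declare 'b' -> declared = ['b']
  Line 3: use 'y' -> ERROR (undeclared)
  Line 4: declare 'a' -> declared = ['a', 'b']
  Line 5: declare 'c' -> declared = ['a', 'b', 'c']
Total undeclared variable errors: 2

2


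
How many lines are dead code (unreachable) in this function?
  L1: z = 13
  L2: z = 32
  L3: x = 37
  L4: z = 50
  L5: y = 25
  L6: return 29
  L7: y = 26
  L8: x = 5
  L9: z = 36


Analyzing control flow:
  L1: reachable (before return)
  L2: reachable (before return)
  L3: reachable (before return)
  L4: reachable (before return)
  L5: reachable (before return)
  L6: reachable (return statement)
  L7: DEAD (after return at L6)
  L8: DEAD (after return at L6)
  L9: DEAD (after return at L6)
Return at L6, total lines = 9
Dead lines: L7 through L9
Count: 3

3


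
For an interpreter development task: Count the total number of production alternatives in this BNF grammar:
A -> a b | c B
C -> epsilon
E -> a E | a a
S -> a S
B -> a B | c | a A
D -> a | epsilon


Counting alternatives per rule:
  A: 2 alternative(s)
  C: 1 alternative(s)
  E: 2 alternative(s)
  S: 1 alternative(s)
  B: 3 alternative(s)
  D: 2 alternative(s)
Sum: 2 + 1 + 2 + 1 + 3 + 2 = 11

11


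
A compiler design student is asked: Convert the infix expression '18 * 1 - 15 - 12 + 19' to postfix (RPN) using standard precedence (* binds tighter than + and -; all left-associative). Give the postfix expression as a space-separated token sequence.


Applying the shunting-yard algorithm:
  Operand 18 -> output
  Push '*' onto operator stack -> op-stack: [*]
  Operand 1 -> output
  See '-' (prec 1); top '*' (prec 2) >= it -> pop '*' to output
  Push '-' onto operator stack -> op-stack: [-]
  Operand 15 -> output
  See '-' (prec 1); top '-' (prec 1) >= it -> pop '-' to output
  Push '-' onto operator stack -> op-stack: [-]
  Operand 12 -> output
  See '+' (prec 1); top '-' (prec 1) >= it -> pop '-' to output
  Push '+' onto operator stack -> op-stack: [+]
  Operand 19 -> output
  End of input: pop '+' to output
Postfix result: 18 1 * 15 - 12 - 19 +

18 1 * 15 - 12 - 19 +


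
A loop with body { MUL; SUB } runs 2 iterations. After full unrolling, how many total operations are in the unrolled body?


Loop body operations: MUL, SUB (2 ops per iteration)
Unrolling 2 iterations:
  Iteration 1: MUL, SUB (2 ops)
  Iteration 2: MUL, SUB (2 ops)
Total: 2 iterations * 2 ops/iter = 4 operations

4


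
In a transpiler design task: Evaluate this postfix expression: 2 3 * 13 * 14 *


Processing tokens left to right:
Push 2, Push 3
Pop 2 and 3, compute 2 * 3 = 6, push 6
Push 13
Pop 6 and 13, compute 6 * 13 = 78, push 78
Push 14
Pop 78 and 14, compute 78 * 14 = 1092, push 1092
Stack result: 1092

1092


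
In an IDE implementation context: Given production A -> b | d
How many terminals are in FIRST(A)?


Production: A -> b | d
Examining each alternative for leading terminals:
  A -> b : first terminal = 'b'
  A -> d : first terminal = 'd'
FIRST(A) = {b, d}
Count: 2

2


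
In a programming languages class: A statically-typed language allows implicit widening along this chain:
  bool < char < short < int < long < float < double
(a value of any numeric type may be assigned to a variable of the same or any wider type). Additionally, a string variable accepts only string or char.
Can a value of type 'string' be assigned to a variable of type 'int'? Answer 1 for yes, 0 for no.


Target variable type: int
Source value type: string
Rule: string cannot widen to any numeric type
Result: 0

0


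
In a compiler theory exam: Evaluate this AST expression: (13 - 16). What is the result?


Expression: (13 - 16)
Evaluating step by step:
  13 - 16 = -3
Result: -3

-3


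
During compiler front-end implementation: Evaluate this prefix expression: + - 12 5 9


Parsing prefix expression: + - 12 5 9
Step 1: Innermost operation '- 12 5'
  12 - 5 = 7
Step 2: Outer operation '+ [7] 9'
  7 + 9 = 16

16


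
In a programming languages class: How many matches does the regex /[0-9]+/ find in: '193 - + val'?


Pattern: /[0-9]+/ (int literals)
Input: '193 - + val'
Scanning for matches:
  Match 1: '193'
Total matches: 1

1


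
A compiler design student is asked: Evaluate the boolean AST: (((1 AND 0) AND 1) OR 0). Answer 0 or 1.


Step 1: Evaluate inner node
  1 AND 0 = 0
Step 2: Evaluate next node
  0 AND 1 = 0
Step 3: Evaluate root node
  0 OR 0 = 0

0


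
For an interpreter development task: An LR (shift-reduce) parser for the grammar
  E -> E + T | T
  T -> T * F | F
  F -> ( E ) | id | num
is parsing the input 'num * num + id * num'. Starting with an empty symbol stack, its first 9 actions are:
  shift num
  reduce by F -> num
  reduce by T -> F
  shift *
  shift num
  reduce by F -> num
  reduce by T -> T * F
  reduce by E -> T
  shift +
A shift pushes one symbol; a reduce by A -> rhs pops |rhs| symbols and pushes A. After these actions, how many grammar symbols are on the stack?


Tracking the symbol stack through each action:
  Action 1: shift 'num' : push -> stack = [num] (size 1)
  Action 2: reduce by F -> num : pop 1, push F -> stack = [F] (size 1)
  Action 3: reduce by T -> F : pop 1, push T -> stack = [T] (size 1)
  Action 4: shift '*' : push -> stack = [T, *] (size 2)
  Action 5: shift 'num' : push -> stack = [T, *, num] (size 3)
  Action 6: reduce by F -> num : pop 1, push F -> stack = [T, *, F] (size 3)
  Action 7: reduce by T -> T * F : pop 3, push T -> stack = [T] (size 1)
  Action 8: reduce by E -> T : pop 1, push E -> stack = [E] (size 1)
  Action 9: shift '+' : push -> stack = [E, +] (size 2)
Final stack size: 2

2


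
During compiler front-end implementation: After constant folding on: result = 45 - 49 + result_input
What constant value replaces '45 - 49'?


Identifying constant sub-expression:
  Original: result = 45 - 49 + result_input
  45 and 49 are both compile-time constants
  Evaluating: 45 - 49 = -4
  After folding: result = -4 + result_input

-4


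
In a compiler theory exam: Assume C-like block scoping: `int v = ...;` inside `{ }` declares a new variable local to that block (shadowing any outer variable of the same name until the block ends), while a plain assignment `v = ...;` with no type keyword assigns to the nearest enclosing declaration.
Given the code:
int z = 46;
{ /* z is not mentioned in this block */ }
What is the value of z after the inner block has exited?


Analyzing scoping rules:
Outer scope: declares z = 46
Inner block: z is neither redeclared nor assigned -> unchanged
After the block -> 46
Result: 46

46


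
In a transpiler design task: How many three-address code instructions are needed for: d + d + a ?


Expression: d + d + a
Generating three-address code (respecting * over +/- precedence):
  Instruction 1: t1 = d + d
  Instruction 2: t2 = t1 + a
Total instructions: 2

2


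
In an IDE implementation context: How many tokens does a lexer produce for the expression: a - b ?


Scanning 'a - b'
Token 1: 'a' -> identifier
Token 2: '-' -> operator
Token 3: 'b' -> identifier
Total tokens: 3

3


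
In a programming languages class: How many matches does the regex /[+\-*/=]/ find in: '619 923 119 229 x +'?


Pattern: /[+\-*/=]/ (operators)
Input: '619 923 119 229 x +'
Scanning for matches:
  Match 1: '+'
Total matches: 1

1


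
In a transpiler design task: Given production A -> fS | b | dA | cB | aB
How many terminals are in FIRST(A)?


Production: A -> fS | b | dA | cB | aB
Examining each alternative for leading terminals:
  A -> fS : first terminal = 'f'
  A -> b : first terminal = 'b'
  A -> dA : first terminal = 'd'
  A -> cB : first terminal = 'c'
  A -> aB : first terminal = 'a'
FIRST(A) = {a, b, c, d, f}
Count: 5

5


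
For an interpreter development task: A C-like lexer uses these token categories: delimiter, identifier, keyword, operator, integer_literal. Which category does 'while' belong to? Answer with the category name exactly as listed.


Token: 'while'
Checking categories:
  identifier: no
  integer_literal: no
  operator: no
  keyword: YES
  delimiter: no
Category: keyword

keyword


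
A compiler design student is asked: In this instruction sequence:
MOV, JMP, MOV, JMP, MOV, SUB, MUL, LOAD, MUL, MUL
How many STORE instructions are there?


Scanning instruction sequence for STORE:
  Position 1: MOV
  Position 2: JMP
  Position 3: MOV
  Position 4: JMP
  Position 5: MOV
  Position 6: SUB
  Position 7: MUL
  Position 8: LOAD
  Position 9: MUL
  Position 10: MUL
Matches at positions: []
Total STORE count: 0

0


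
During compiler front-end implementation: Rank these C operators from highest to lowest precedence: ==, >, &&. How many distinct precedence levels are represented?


Looking up precedence for each operator:
  == -> precedence 3
  > -> precedence 4
  && -> precedence 2
Sorted highest to lowest: >, ==, &&
Distinct precedence values: [4, 3, 2]
Number of distinct levels: 3

3


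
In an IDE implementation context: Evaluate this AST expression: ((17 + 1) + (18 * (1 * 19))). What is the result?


Expression: ((17 + 1) + (18 * (1 * 19)))
Evaluating step by step:
  17 + 1 = 18
  1 * 19 = 19
  18 * 19 = 342
  18 + 342 = 360
Result: 360

360


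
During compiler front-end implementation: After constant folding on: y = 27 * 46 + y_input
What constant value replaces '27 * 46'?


Identifying constant sub-expression:
  Original: y = 27 * 46 + y_input
  27 and 46 are both compile-time constants
  Evaluating: 27 * 46 = 1242
  After folding: y = 1242 + y_input

1242


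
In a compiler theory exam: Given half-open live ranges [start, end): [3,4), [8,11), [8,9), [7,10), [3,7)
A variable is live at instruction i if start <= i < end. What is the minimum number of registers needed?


Live ranges:
  Var0: [3, 4)
  Var1: [8, 11)
  Var2: [8, 9)
  Var3: [7, 10)
  Var4: [3, 7)
Sweep-line events (position, delta, active):
  pos=3 start -> active=1
  pos=3 start -> active=2
  pos=4 end -> active=1
  pos=7 end -> active=0
  pos=7 start -> active=1
  pos=8 start -> active=2
  pos=8 start -> active=3
  pos=9 end -> active=2
  pos=10 end -> active=1
  pos=11 end -> active=0
Maximum simultaneous active: 3
Minimum registers needed: 3

3


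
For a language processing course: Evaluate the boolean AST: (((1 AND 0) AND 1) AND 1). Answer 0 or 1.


Step 1: Evaluate inner node
  1 AND 0 = 0
Step 2: Evaluate next node
  0 AND 1 = 0
Step 3: Evaluate root node
  0 AND 1 = 0

0


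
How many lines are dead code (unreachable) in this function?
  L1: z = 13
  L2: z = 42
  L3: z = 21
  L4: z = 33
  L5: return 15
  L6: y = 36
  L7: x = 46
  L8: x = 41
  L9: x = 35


Analyzing control flow:
  L1: reachable (before return)
  L2: reachable (before return)
  L3: reachable (before return)
  L4: reachable (before return)
  L5: reachable (return statement)
  L6: DEAD (after return at L5)
  L7: DEAD (after return at L5)
  L8: DEAD (after return at L5)
  L9: DEAD (after return at L5)
Return at L5, total lines = 9
Dead lines: L6 through L9
Count: 4

4


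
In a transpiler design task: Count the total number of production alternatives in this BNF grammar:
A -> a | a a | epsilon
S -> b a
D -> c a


Counting alternatives per rule:
  A: 3 alternative(s)
  S: 1 alternative(s)
  D: 1 alternative(s)
Sum: 3 + 1 + 1 = 5

5


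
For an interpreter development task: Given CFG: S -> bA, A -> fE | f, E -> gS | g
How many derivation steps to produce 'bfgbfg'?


Grammar: S -> bA, A -> fE | f, E -> gS | g
Deriving 'bfgbfg':
Step 1: S -> bA => bA
Step 2: A -> fE => bfE
Step 3: E -> gS => bfgS
Step 4: S -> bA => bfgbA
Step 5: A -> fE => bfgbfE
Step 6: E -> g => bfgbfg
Total derivation steps: 6

6


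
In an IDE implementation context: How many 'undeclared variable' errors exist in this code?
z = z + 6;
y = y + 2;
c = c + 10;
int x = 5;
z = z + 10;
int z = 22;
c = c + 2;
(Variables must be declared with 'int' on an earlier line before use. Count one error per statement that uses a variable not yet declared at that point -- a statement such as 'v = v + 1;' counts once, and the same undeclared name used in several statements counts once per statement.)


Scanning code line by line:
  Line 1: use 'z' -> ERROR (undeclared)
  Line 2: use 'y' -> ERROR (undeclared)
  Line 3: use 'c' -> ERROR (undeclared)
  Line 4: declare 'x' -> declared = ['x']
  Line 5: use 'z' -> ERROR (undeclared)
  Line 6: declare 'z' -> declared = ['x', 'z']
  Line 7: use 'c' -> ERROR (undeclared)
Total undeclared variable errors: 5

5


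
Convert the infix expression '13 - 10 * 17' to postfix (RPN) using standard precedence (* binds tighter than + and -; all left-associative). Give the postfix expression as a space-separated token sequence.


Applying the shunting-yard algorithm:
  Operand 13 -> output
  Push '-' onto operator stack -> op-stack: [-]
  Operand 10 -> output
  Push '*' onto operator stack -> op-stack: [-, *]
  Operand 17 -> output
  End of input: pop '*' to output
  End of input: pop '-' to output
Postfix result: 13 10 17 * -

13 10 17 * -


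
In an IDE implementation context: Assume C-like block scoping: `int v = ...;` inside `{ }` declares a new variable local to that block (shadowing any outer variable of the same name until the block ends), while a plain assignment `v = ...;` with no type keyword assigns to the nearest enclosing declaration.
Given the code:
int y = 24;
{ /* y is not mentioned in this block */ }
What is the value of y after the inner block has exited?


Analyzing scoping rules:
Outer scope: declares y = 24
Inner block: y is neither redeclared nor assigned -> unchanged
After the block -> 24
Result: 24

24


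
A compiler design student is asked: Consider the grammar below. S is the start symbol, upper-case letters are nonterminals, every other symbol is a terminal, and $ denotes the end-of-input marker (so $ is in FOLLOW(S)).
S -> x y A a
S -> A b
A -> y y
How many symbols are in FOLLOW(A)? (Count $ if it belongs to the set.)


S is the start symbol and does not occur in any rule body, so FOLLOW(S) = {$}.
Examining every occurrence of A in a rule body:
  S -> x y A a : A is followed by terminal 'a' -> add 'a'
  S -> A b : A is followed by terminal 'b' -> add 'b'
  A -> y y : A does not occur in the body -> contributes nothing
FOLLOW(A) = {a, b}
Count: 2

2


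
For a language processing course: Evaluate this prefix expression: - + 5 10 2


Parsing prefix expression: - + 5 10 2
Step 1: Innermost operation '+ 5 10'
  5 + 10 = 15
Step 2: Outer operation '- [15] 2'
  15 - 2 = 13

13


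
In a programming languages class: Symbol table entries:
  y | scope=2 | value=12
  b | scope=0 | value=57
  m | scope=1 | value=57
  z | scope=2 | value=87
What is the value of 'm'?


Searching symbol table for 'm':
  y | scope=2 | value=12
  b | scope=0 | value=57
  m | scope=1 | value=57 <- MATCH
  z | scope=2 | value=87
Found 'm' at scope 1 with value 57

57


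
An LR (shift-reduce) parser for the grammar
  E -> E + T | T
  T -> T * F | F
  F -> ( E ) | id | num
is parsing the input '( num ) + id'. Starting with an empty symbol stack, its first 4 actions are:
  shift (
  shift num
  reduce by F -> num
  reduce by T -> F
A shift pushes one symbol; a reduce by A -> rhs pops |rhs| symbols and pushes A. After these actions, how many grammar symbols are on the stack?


Tracking the symbol stack through each action:
  Action 1: shift '(' : push -> stack = [(] (size 1)
  Action 2: shift 'num' : push -> stack = [(, num] (size 2)
  Action 3: reduce by F -> num : pop 1, push F -> stack = [(, F] (size 2)
  Action 4: reduce by T -> F : pop 1, push T -> stack = [(, T] (size 2)
Final stack size: 2

2


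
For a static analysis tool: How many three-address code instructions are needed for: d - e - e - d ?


Expression: d - e - e - d
Generating three-address code (respecting * over +/- precedence):
  Instruction 1: t1 = d - e
  Instruction 2: t2 = t1 - e
  Instruction 3: t3 = t2 - d
Total instructions: 3

3


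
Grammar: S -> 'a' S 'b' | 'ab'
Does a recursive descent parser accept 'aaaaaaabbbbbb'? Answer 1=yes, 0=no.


Grammar accepts strings of the form a^n b^n (n >= 1)
Word: 'aaaaaaabbbbbb'
Counting: 7 a's and 6 b's
Check: 7 == 6? No
Mismatch: a-count != b-count
Rejected

0


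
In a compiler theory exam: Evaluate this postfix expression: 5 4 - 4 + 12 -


Processing tokens left to right:
Push 5, Push 4
Pop 5 and 4, compute 5 - 4 = 1, push 1
Push 4
Pop 1 and 4, compute 1 + 4 = 5, push 5
Push 12
Pop 5 and 12, compute 5 - 12 = -7, push -7
Stack result: -7

-7


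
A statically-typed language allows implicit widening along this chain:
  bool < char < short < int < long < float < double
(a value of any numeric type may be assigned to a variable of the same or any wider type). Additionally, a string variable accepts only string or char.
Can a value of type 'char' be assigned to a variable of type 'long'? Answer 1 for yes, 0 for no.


Target variable type: long
Source value type: char
Numeric ranks: char=1, long=4
Widening allowed iff rank(source) <= rank(target): 1 <= 4? Yes
Result: 1

1


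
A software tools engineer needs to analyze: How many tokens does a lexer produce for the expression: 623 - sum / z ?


Scanning '623 - sum / z'
Token 1: '623' -> integer_literal
Token 2: '-' -> operator
Token 3: 'sum' -> identifier
Token 4: '/' -> operator
Token 5: 'z' -> identifier
Total tokens: 5

5


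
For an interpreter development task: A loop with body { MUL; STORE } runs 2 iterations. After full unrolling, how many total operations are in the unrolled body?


Loop body operations: MUL, STORE (2 ops per iteration)
Unrolling 2 iterations:
  Iteration 1: MUL, STORE (2 ops)
  Iteration 2: MUL, STORE (2 ops)
Total: 2 iterations * 2 ops/iter = 4 operations

4


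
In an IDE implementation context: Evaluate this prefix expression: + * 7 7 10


Parsing prefix expression: + * 7 7 10
Step 1: Innermost operation '* 7 7'
  7 * 7 = 49
Step 2: Outer operation '+ [49] 10'
  49 + 10 = 59

59


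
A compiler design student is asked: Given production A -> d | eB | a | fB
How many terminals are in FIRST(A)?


Production: A -> d | eB | a | fB
Examining each alternative for leading terminals:
  A -> d : first terminal = 'd'
  A -> eB : first terminal = 'e'
  A -> a : first terminal = 'a'
  A -> fB : first terminal = 'f'
FIRST(A) = {a, d, e, f}
Count: 4

4


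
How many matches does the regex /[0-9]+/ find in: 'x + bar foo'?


Pattern: /[0-9]+/ (int literals)
Input: 'x + bar foo'
Scanning for matches:
Total matches: 0

0


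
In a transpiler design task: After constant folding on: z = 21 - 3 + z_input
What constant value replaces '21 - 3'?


Identifying constant sub-expression:
  Original: z = 21 - 3 + z_input
  21 and 3 are both compile-time constants
  Evaluating: 21 - 3 = 18
  After folding: z = 18 + z_input

18


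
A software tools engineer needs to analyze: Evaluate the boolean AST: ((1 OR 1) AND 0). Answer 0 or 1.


Step 1: Evaluate inner node
  1 OR 1 = 1
Step 2: Evaluate root node
  1 AND 0 = 0

0


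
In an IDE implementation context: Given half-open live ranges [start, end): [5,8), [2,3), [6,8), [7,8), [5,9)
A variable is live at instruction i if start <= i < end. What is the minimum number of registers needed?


Live ranges:
  Var0: [5, 8)
  Var1: [2, 3)
  Var2: [6, 8)
  Var3: [7, 8)
  Var4: [5, 9)
Sweep-line events (position, delta, active):
  pos=2 start -> active=1
  pos=3 end -> active=0
  pos=5 start -> active=1
  pos=5 start -> active=2
  pos=6 start -> active=3
  pos=7 start -> active=4
  pos=8 end -> active=3
  pos=8 end -> active=2
  pos=8 end -> active=1
  pos=9 end -> active=0
Maximum simultaneous active: 4
Minimum registers needed: 4

4


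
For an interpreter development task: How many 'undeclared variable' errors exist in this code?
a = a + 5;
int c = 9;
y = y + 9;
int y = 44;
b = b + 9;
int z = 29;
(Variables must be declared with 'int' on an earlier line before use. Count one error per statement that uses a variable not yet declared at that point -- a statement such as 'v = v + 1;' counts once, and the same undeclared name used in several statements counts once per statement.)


Scanning code line by line:
  Line 1: use 'a' -> ERROR (undeclared)
  Line 2: declare 'c' -> declared = ['c']
  Line 3: use 'y' -> ERROR (undeclared)
  Line 4: declare 'y' -> declared = ['c', 'y']
  Line 5: use 'b' -> ERROR (undeclared)
  Line 6: declare 'z' -> declared = ['c', 'y', 'z']
Total undeclared variable errors: 3

3


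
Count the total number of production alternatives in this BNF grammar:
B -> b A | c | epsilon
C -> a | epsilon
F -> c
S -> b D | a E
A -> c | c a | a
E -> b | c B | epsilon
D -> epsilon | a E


Counting alternatives per rule:
  B: 3 alternative(s)
  C: 2 alternative(s)
  F: 1 alternative(s)
  S: 2 alternative(s)
  A: 3 alternative(s)
  E: 3 alternative(s)
  D: 2 alternative(s)
Sum: 3 + 2 + 1 + 2 + 3 + 3 + 2 = 16

16


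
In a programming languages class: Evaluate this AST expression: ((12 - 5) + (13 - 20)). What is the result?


Expression: ((12 - 5) + (13 - 20))
Evaluating step by step:
  12 - 5 = 7
  13 - 20 = -7
  7 + -7 = 0
Result: 0

0


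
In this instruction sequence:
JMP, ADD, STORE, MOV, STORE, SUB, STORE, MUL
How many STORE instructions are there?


Scanning instruction sequence for STORE:
  Position 1: JMP
  Position 2: ADD
  Position 3: STORE <- MATCH
  Position 4: MOV
  Position 5: STORE <- MATCH
  Position 6: SUB
  Position 7: STORE <- MATCH
  Position 8: MUL
Matches at positions: [3, 5, 7]
Total STORE count: 3

3


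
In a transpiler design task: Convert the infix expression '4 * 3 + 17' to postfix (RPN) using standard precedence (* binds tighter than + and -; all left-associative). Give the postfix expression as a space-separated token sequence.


Applying the shunting-yard algorithm:
  Operand 4 -> output
  Push '*' onto operator stack -> op-stack: [*]
  Operand 3 -> output
  See '+' (prec 1); top '*' (prec 2) >= it -> pop '*' to output
  Push '+' onto operator stack -> op-stack: [+]
  Operand 17 -> output
  End of input: pop '+' to output
Postfix result: 4 3 * 17 +

4 3 * 17 +


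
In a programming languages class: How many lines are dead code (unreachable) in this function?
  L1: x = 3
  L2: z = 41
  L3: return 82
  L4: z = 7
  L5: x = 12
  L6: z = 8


Analyzing control flow:
  L1: reachable (before return)
  L2: reachable (before return)
  L3: reachable (return statement)
  L4: DEAD (after return at L3)
  L5: DEAD (after return at L3)
  L6: DEAD (after return at L3)
Return at L3, total lines = 6
Dead lines: L4 through L6
Count: 3

3


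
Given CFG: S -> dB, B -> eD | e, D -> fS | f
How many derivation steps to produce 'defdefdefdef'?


Grammar: S -> dB, B -> eD | e, D -> fS | f
Deriving 'defdefdefdef':
Step 1: S -> dB => dB
Step 2: B -> eD => deD
Step 3: D -> fS => defS
Step 4: S -> dB => defdB
Step 5: B -> eD => defdeD
Step 6: D -> fS => defdefS
Step 7: S -> dB => defdefdB
Step 8: B -> eD => defdefdeD
Step 9: D -> fS => defdefdefS
Step 10: S -> dB => defdefdefdB
Step 11: B -> eD => defdefdefdeD
Step 12: D -> f => defdefdefdef
Total derivation steps: 12

12


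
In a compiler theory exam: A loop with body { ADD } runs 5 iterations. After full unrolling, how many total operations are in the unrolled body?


Loop body operations: ADD (1 op per iteration)
Unrolling 5 iterations:
  Iteration 1: ADD (1 ops)
  Iteration 2: ADD (1 ops)
  Iteration 3: ADD (1 ops)
  Iteration 4: ADD (1 ops)
  Iteration 5: ADD (1 ops)
Total: 5 iterations * 1 ops/iter = 5 operations

5


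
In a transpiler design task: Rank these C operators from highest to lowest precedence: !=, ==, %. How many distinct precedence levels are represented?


Looking up precedence for each operator:
  != -> precedence 3
  == -> precedence 3
  % -> precedence 6
Sorted highest to lowest: %, !=, ==
Distinct precedence values: [6, 3]
Number of distinct levels: 2

2


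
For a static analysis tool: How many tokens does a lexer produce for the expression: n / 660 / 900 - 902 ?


Scanning 'n / 660 / 900 - 902'
Token 1: 'n' -> identifier
Token 2: '/' -> operator
Token 3: '660' -> integer_literal
Token 4: '/' -> operator
Token 5: '900' -> integer_literal
Token 6: '-' -> operator
Token 7: '902' -> integer_literal
Total tokens: 7

7


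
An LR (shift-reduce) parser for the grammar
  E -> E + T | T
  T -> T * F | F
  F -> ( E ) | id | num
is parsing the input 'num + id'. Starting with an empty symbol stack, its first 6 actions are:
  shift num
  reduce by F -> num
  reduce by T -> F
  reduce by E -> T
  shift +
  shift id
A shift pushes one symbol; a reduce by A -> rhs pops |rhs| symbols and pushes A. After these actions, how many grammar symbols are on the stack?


Tracking the symbol stack through each action:
  Action 1: shift 'num' : push -> stack = [num] (size 1)
  Action 2: reduce by F -> num : pop 1, push F -> stack = [F] (size 1)
  Action 3: reduce by T -> F : pop 1, push T -> stack = [T] (size 1)
  Action 4: reduce by E -> T : pop 1, push E -> stack = [E] (size 1)
  Action 5: shift '+' : push -> stack = [E, +] (size 2)
  Action 6: shift 'id' : push -> stack = [E, +, id] (size 3)
Final stack size: 3

3


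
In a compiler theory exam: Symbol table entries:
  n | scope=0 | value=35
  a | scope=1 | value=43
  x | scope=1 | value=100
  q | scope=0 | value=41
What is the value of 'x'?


Searching symbol table for 'x':
  n | scope=0 | value=35
  a | scope=1 | value=43
  x | scope=1 | value=100 <- MATCH
  q | scope=0 | value=41
Found 'x' at scope 1 with value 100

100


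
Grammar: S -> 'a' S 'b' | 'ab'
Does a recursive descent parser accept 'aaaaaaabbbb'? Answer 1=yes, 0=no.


Grammar accepts strings of the form a^n b^n (n >= 1)
Word: 'aaaaaaabbbb'
Counting: 7 a's and 4 b's
Check: 7 == 4? No
Mismatch: a-count != b-count
Rejected

0


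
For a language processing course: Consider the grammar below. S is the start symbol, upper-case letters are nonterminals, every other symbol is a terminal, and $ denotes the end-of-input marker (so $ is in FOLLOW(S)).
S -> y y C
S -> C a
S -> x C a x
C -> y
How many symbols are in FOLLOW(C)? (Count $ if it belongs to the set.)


S is the start symbol and does not occur in any rule body, so FOLLOW(S) = {$}.
Examining every occurrence of C in a rule body:
  S -> y y C : C is at the right end -> add FOLLOW(S) = {$}
  S -> C a : C is followed by terminal 'a' -> add 'a'
  S -> x C a x : C is followed by terminal 'a' -> add 'a' (already in the set)
  C -> y : C does not occur in the body -> contributes nothing
FOLLOW(C) = {a, $}
Count: 2

2


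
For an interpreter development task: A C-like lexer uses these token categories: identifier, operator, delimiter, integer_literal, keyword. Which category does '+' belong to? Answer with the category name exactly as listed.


Token: '+'
Checking categories:
  identifier: no
  integer_literal: no
  operator: YES
  keyword: no
  delimiter: no
Category: operator

operator


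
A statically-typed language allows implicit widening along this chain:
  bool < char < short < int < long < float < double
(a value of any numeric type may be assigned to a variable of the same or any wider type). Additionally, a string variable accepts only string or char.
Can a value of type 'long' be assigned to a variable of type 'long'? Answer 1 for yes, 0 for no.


Target variable type: long
Source value type: long
Numeric ranks: long=4, long=4
Widening allowed iff rank(source) <= rank(target): 4 <= 4? Yes
Result: 1

1


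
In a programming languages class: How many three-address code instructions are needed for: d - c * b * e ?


Expression: d - c * b * e
Generating three-address code (respecting * over +/- precedence):
  Instruction 1: t1 = c * b
  Instruction 2: t2 = t1 * e
  Instruction 3: t3 = d - t2
Total instructions: 3

3


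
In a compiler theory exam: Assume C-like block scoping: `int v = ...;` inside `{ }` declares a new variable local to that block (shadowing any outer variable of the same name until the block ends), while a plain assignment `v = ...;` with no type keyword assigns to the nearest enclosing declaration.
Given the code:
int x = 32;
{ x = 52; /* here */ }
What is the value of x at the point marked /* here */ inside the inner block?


Analyzing scoping rules:
Outer scope: declares x = 32
Inner block: 'x = 52;' has no type keyword, so it is an assignment to the outer x (no shadowing)
Inside the block, after the assignment -> 52
Result: 52

52


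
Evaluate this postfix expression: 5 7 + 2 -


Processing tokens left to right:
Push 5, Push 7
Pop 5 and 7, compute 5 + 7 = 12, push 12
Push 2
Pop 12 and 2, compute 12 - 2 = 10, push 10
Stack result: 10

10


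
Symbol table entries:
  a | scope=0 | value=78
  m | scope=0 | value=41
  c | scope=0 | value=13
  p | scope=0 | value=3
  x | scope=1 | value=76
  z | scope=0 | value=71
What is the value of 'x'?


Searching symbol table for 'x':
  a | scope=0 | value=78
  m | scope=0 | value=41
  c | scope=0 | value=13
  p | scope=0 | value=3
  x | scope=1 | value=76 <- MATCH
  z | scope=0 | value=71
Found 'x' at scope 1 with value 76

76


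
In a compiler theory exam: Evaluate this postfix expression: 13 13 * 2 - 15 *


Processing tokens left to right:
Push 13, Push 13
Pop 13 and 13, compute 13 * 13 = 169, push 169
Push 2
Pop 169 and 2, compute 169 - 2 = 167, push 167
Push 15
Pop 167 and 15, compute 167 * 15 = 2505, push 2505
Stack result: 2505

2505


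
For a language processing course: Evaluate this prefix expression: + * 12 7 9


Parsing prefix expression: + * 12 7 9
Step 1: Innermost operation '* 12 7'
  12 * 7 = 84
Step 2: Outer operation '+ [84] 9'
  84 + 9 = 93

93


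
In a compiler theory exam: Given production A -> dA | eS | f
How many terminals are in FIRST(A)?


Production: A -> dA | eS | f
Examining each alternative for leading terminals:
  A -> dA : first terminal = 'd'
  A -> eS : first terminal = 'e'
  A -> f : first terminal = 'f'
FIRST(A) = {d, e, f}
Count: 3

3
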